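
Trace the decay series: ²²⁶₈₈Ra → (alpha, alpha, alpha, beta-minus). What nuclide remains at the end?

Bi-214

Start: (A, Z) = (226, 88).
After α: (222, 86).
After α: (218, 84).
After α: (214, 82).
After β⁻: (214, 83).
Z = 83 is bismuth.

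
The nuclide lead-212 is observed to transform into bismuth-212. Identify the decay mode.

beta-minus decay

ΔA = 212 − 212 = 0; ΔZ = 83 − 82 = +1.
A is unchanged and Z rises by 1 — a neutron has become a proton (β⁻ decay).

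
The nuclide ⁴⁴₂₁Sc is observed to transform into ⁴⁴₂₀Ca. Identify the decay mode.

ΔA = 44 − 44 = 0; ΔZ = 20 − 21 = -1.
A is unchanged and Z drops by 1 — a proton has become a neutron (β⁺ emission or electron capture).

beta-plus decay or electron capture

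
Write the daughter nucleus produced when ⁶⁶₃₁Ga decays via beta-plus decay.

Beta-plus decay: mass number changes by +0, atomic number by -1.
A: 66 = 66; Z: 31 − 1 = 30.
Z = 30 is zinc, so the daughter is ⁶⁶₃₀Zn.

Zn-66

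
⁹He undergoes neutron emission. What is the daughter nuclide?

He-8

Neutron emission: mass number changes by -1, atomic number by +0.
A: 9 − 1 = 8; Z: 2 = 2.
Z = 2 is helium, so the daughter is ⁸He.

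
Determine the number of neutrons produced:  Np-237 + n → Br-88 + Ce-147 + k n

3

Conserve mass number: 238 = 88 + 147 + k, so k = 238 − 235 = 3.
Check atomic number: 93 = 35 + 58 + 0 = 93. ✓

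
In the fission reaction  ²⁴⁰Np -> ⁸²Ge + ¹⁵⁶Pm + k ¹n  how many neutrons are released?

Conserve mass number: 240 = 82 + 156 + k, so k = 240 − 238 = 2.
Check atomic number: 93 = 32 + 61 + 0 = 93. ✓

2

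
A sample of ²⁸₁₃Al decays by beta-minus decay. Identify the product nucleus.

Beta-minus decay: mass number changes by +0, atomic number by +1.
A: 28 = 28; Z: 13 + 1 = 14.
Z = 14 is silicon, so the daughter is ²⁸₁₄Si.

Si-28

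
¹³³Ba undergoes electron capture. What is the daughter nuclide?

Cs-133

Electron capture: mass number changes by +0, atomic number by -1.
A: 133 = 133; Z: 56 − 1 = 55.
Z = 55 is caesium, so the daughter is ¹³³Cs.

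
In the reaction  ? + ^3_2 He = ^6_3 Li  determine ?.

Conserve mass number: A + 3 = 6, so A = 3.
Conserve atomic number: Z + 2 = 3, so Z = 1.
A = 3 and Z = 1 is ^3_1 H — a triton.

triton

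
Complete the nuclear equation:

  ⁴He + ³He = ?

Conserve mass number: 4 + 3 = A, so A = 7.
Conserve atomic number: 2 + 2 = Z, so Z = 4.
Z = 4 is beryllium, so the species is ⁷Be.

Be-7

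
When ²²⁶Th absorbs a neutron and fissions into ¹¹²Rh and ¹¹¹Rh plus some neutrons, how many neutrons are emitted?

4

Conserve mass number: 227 = 112 + 111 + k, so k = 227 − 223 = 4.
Check atomic number: 90 = 45 + 45 + 0 = 90. ✓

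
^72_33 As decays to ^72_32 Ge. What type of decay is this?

ΔA = 72 − 72 = 0; ΔZ = 32 − 33 = -1.
A is unchanged and Z drops by 1 — a proton has become a neutron (β⁺ emission or electron capture).

beta-plus decay or electron capture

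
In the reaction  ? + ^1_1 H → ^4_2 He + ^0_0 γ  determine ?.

Conserve mass number: A + 1 = 4 + 0, so A = 3.
Conserve atomic number: Z + 1 = 2 + 0, so Z = 1.
A = 3 and Z = 1 is ^3_1 H — a triton.

triton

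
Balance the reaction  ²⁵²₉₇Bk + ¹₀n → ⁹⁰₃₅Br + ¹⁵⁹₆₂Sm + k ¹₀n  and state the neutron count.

Conserve mass number: 253 = 90 + 159 + k, so k = 253 − 249 = 4.
Check atomic number: 97 = 35 + 62 + 0 = 97. ✓

4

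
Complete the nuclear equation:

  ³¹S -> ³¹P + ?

positron

Conserve mass number: 31 = 31 + A, so A = 0.
Conserve atomic number: 16 = 15 + Z, so Z = 1.
A = 0 and Z = 1 is e⁺ — a positron.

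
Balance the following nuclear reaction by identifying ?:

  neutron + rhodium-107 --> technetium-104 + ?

alpha particle

Conserve mass number: 1 + 107 = 104 + A, so A = 4.
Conserve atomic number: 0 + 45 = 43 + Z, so Z = 2.
A = 4 and Z = 2 is helium-4 — an alpha particle.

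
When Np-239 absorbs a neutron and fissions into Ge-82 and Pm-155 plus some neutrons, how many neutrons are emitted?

Conserve mass number: 240 = 82 + 155 + k, so k = 240 − 237 = 3.
Check atomic number: 93 = 32 + 61 + 0 = 93. ✓

3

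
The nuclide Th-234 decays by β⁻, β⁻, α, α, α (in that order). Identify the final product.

Start: (A, Z) = (234, 90).
After β⁻: (234, 91).
After β⁻: (234, 92).
After α: (230, 90).
After α: (226, 88).
After α: (222, 86).
Z = 86 is radon.

Rn-222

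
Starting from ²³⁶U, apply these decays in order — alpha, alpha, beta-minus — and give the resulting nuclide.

Ac-228

Start: (A, Z) = (236, 92).
After α: (232, 90).
After α: (228, 88).
After β⁻: (228, 89).
Z = 89 is actinium.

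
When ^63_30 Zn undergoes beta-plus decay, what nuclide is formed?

Beta-plus decay: mass number changes by +0, atomic number by -1.
A: 63 = 63; Z: 30 − 1 = 29.
Z = 29 is copper, so the daughter is ^63_29 Cu.

Cu-63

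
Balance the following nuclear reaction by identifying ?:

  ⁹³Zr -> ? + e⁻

Nb-93

Conserve mass number: 93 = A + 0, so A = 93.
Conserve atomic number: 40 = Z − 1, so Z = 41.
Z = 41 is niobium, so the species is ⁹³Nb.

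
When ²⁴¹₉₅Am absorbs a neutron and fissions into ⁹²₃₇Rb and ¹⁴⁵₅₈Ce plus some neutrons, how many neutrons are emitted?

Conserve mass number: 242 = 92 + 145 + k, so k = 242 − 237 = 5.
Check atomic number: 95 = 37 + 58 + 0 = 95. ✓

5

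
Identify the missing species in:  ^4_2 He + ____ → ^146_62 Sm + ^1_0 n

Conserve mass number: 4 + A = 146 + 1, so A = 143.
Conserve atomic number: 2 + Z = 62 + 0, so Z = 60.
Z = 60 is neodymium, so the species is ^143_60 Nd.

Nd-143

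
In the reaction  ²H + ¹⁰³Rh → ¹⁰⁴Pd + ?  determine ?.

Conserve mass number: 2 + 103 = 104 + A, so A = 1.
Conserve atomic number: 1 + 45 = 46 + Z, so Z = 0.
A = 1 and Z = 0 is ¹n — a neutron.

neutron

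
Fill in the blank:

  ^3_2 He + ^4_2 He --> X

Conserve mass number: 3 + 4 = A, so A = 7.
Conserve atomic number: 2 + 2 = Z, so Z = 4.
Z = 4 is beryllium, so the species is ^7_4 Be.

Be-7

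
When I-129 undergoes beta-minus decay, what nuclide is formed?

Beta-minus decay: mass number changes by +0, atomic number by +1.
A: 129 = 129; Z: 53 + 1 = 54.
Z = 54 is xenon, so the daughter is Xe-129.

Xe-129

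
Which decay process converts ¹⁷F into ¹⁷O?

ΔA = 17 − 17 = 0; ΔZ = 8 − 9 = -1.
A is unchanged and Z drops by 1 — a proton has become a neutron (β⁺ emission or electron capture).

beta-plus decay or electron capture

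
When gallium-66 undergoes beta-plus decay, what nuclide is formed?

Beta-plus decay: mass number changes by +0, atomic number by -1.
A: 66 = 66; Z: 31 − 1 = 30.
Z = 30 is zinc, so the daughter is zinc-66.

Zn-66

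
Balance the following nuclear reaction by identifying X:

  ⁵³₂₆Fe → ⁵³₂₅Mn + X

Conserve mass number: 53 = 53 + A, so A = 0.
Conserve atomic number: 26 = 25 + Z, so Z = 1.
A = 0 and Z = 1 is ⁰₁e — a positron.

positron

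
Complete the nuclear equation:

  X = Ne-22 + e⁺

Conserve mass number: A = 22 + 0, so A = 22.
Conserve atomic number: Z = 10 + 1, so Z = 11.
Z = 11 is sodium, so the species is Na-22.

Na-22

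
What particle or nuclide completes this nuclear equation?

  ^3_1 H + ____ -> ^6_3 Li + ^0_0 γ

He-3

Conserve mass number: 3 + A = 6 + 0, so A = 3.
Conserve atomic number: 1 + Z = 3 + 0, so Z = 2.
Z = 2 is helium, so the species is ^3_2 He.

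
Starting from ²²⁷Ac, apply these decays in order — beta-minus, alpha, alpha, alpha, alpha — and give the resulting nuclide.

Pb-211

Start: (A, Z) = (227, 89).
After β⁻: (227, 90).
After α: (223, 88).
After α: (219, 86).
After α: (215, 84).
After α: (211, 82).
Z = 82 is lead.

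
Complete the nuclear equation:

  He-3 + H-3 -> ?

Li-6

Conserve mass number: 3 + 3 = A, so A = 6.
Conserve atomic number: 2 + 1 = Z, so Z = 3.
Z = 3 is lithium, so the species is Li-6.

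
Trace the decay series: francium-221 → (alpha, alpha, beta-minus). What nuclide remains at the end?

Po-213

Start: (A, Z) = (221, 87).
After α: (217, 85).
After α: (213, 83).
After β⁻: (213, 84).
Z = 84 is polonium.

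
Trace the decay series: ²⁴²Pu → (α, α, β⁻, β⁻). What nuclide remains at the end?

U-234

Start: (A, Z) = (242, 94).
After α: (238, 92).
After α: (234, 90).
After β⁻: (234, 91).
After β⁻: (234, 92).
Z = 92 is uranium.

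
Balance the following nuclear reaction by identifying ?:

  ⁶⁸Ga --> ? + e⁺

Conserve mass number: 68 = A + 0, so A = 68.
Conserve atomic number: 31 = Z + 1, so Z = 30.
Z = 30 is zinc, so the species is ⁶⁸Zn.

Zn-68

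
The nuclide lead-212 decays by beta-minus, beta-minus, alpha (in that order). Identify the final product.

Start: (A, Z) = (212, 82).
After β⁻: (212, 83).
After β⁻: (212, 84).
After α: (208, 82).
Z = 82 is lead.

Pb-208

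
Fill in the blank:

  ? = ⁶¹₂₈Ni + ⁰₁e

Conserve mass number: A = 61 + 0, so A = 61.
Conserve atomic number: Z = 28 + 1, so Z = 29.
Z = 29 is copper, so the species is ⁶¹₂₉Cu.

Cu-61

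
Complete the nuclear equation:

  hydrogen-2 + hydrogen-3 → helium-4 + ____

neutron

Conserve mass number: 2 + 3 = 4 + A, so A = 1.
Conserve atomic number: 1 + 1 = 2 + Z, so Z = 0.
A = 1 and Z = 0 is neutron — a neutron.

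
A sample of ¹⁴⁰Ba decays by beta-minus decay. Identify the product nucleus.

Beta-minus decay: mass number changes by +0, atomic number by +1.
A: 140 = 140; Z: 56 + 1 = 57.
Z = 57 is lanthanum, so the daughter is ¹⁴⁰La.

La-140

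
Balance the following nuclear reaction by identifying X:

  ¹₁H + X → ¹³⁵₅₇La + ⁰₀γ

Ba-134

Conserve mass number: 1 + A = 135 + 0, so A = 134.
Conserve atomic number: 1 + Z = 57 + 0, so Z = 56.
Z = 56 is barium, so the species is ¹³⁴₅₆Ba.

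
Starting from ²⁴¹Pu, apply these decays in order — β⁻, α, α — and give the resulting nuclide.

Pa-233

Start: (A, Z) = (241, 94).
After β⁻: (241, 95).
After α: (237, 93).
After α: (233, 91).
Z = 91 is protactinium.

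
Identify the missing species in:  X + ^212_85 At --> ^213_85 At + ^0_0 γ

neutron

Conserve mass number: A + 212 = 213 + 0, so A = 1.
Conserve atomic number: Z + 85 = 85 + 0, so Z = 0.
A = 1 and Z = 0 is ^1_0 n — a neutron.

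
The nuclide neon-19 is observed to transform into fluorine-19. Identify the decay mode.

beta-plus decay or electron capture

ΔA = 19 − 19 = 0; ΔZ = 9 − 10 = -1.
A is unchanged and Z drops by 1 — a proton has become a neutron (β⁺ emission or electron capture).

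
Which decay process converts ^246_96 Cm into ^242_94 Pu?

ΔA = 242 − 246 = -4; ΔZ = 94 − 96 = -2.
A drops by 4 and Z drops by 2 — the signature of alpha emission.

alpha decay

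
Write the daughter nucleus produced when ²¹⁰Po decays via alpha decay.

Alpha decay: mass number changes by -4, atomic number by -2.
A: 210 − 4 = 206; Z: 84 − 2 = 82.
Z = 82 is lead, so the daughter is ²⁰⁶Pb.

Pb-206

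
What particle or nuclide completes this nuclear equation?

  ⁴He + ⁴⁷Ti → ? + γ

Cr-51

Conserve mass number: 4 + 47 = A + 0, so A = 51.
Conserve atomic number: 2 + 22 = Z + 0, so Z = 24.
Z = 24 is chromium, so the species is ⁵¹Cr.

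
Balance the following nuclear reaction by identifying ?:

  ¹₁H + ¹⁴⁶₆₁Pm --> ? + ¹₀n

Sm-146

Conserve mass number: 1 + 146 = A + 1, so A = 146.
Conserve atomic number: 1 + 61 = Z + 0, so Z = 62.
Z = 62 is samarium, so the species is ¹⁴⁶₆₂Sm.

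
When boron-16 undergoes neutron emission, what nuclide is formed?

Neutron emission: mass number changes by -1, atomic number by +0.
A: 16 − 1 = 15; Z: 5 = 5.
Z = 5 is boron, so the daughter is boron-15.

B-15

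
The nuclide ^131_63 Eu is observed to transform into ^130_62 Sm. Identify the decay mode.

ΔA = 130 − 131 = -1; ΔZ = 62 − 63 = -1.
A drops by 1 and Z drops by 1 — a proton was emitted.

proton emission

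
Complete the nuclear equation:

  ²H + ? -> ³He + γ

Conserve mass number: 2 + A = 3 + 0, so A = 1.
Conserve atomic number: 1 + Z = 2 + 0, so Z = 1.
A = 1 and Z = 1 is ¹H — a proton.

proton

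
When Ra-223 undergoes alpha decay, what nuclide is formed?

Rn-219

Alpha decay: mass number changes by -4, atomic number by -2.
A: 223 − 4 = 219; Z: 88 − 2 = 86.
Z = 86 is radon, so the daughter is Rn-219.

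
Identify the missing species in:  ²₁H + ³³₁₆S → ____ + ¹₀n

Cl-34

Conserve mass number: 2 + 33 = A + 1, so A = 34.
Conserve atomic number: 1 + 16 = Z + 0, so Z = 17.
Z = 17 is chlorine, so the species is ³⁴₁₇Cl.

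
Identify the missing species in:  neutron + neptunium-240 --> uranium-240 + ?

proton

Conserve mass number: 1 + 240 = 240 + A, so A = 1.
Conserve atomic number: 0 + 93 = 92 + Z, so Z = 1.
A = 1 and Z = 1 is hydrogen-1 — a proton.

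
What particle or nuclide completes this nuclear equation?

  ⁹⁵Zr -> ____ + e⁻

Nb-95

Conserve mass number: 95 = A + 0, so A = 95.
Conserve atomic number: 40 = Z − 1, so Z = 41.
Z = 41 is niobium, so the species is ⁹⁵Nb.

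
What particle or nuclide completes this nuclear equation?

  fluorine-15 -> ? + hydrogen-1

Conserve mass number: 15 = A + 1, so A = 14.
Conserve atomic number: 9 = Z + 1, so Z = 8.
Z = 8 is oxygen, so the species is oxygen-14.

O-14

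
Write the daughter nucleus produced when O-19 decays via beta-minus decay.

Beta-minus decay: mass number changes by +0, atomic number by +1.
A: 19 = 19; Z: 8 + 1 = 9.
Z = 9 is fluorine, so the daughter is F-19.

F-19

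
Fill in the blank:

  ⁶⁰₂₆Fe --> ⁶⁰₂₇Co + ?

Conserve mass number: 60 = 60 + A, so A = 0.
Conserve atomic number: 26 = 27 + Z, so Z = -1.
A = 0 and Z = -1 is ⁰₋₁e — a beta-minus particle.

beta-minus particle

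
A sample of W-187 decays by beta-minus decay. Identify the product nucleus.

Beta-minus decay: mass number changes by +0, atomic number by +1.
A: 187 = 187; Z: 74 + 1 = 75.
Z = 75 is rhenium, so the daughter is Re-187.

Re-187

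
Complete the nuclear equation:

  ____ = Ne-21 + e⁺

Na-21

Conserve mass number: A = 21 + 0, so A = 21.
Conserve atomic number: Z = 10 + 1, so Z = 11.
Z = 11 is sodium, so the species is Na-21.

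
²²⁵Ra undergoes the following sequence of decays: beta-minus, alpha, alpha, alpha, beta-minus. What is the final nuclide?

Start: (A, Z) = (225, 88).
After β⁻: (225, 89).
After α: (221, 87).
After α: (217, 85).
After α: (213, 83).
After β⁻: (213, 84).
Z = 84 is polonium.

Po-213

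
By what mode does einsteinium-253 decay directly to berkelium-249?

ΔA = 249 − 253 = -4; ΔZ = 97 − 99 = -2.
A drops by 4 and Z drops by 2 — the signature of alpha emission.

alpha decay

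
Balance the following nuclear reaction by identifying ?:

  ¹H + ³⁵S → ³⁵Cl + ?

neutron

Conserve mass number: 1 + 35 = 35 + A, so A = 1.
Conserve atomic number: 1 + 16 = 17 + Z, so Z = 0.
A = 1 and Z = 0 is ¹n — a neutron.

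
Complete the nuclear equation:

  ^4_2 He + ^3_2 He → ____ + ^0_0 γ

Be-7

Conserve mass number: 4 + 3 = A + 0, so A = 7.
Conserve atomic number: 2 + 2 = Z + 0, so Z = 4.
Z = 4 is beryllium, so the species is ^7_4 Be.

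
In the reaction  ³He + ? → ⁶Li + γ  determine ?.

triton

Conserve mass number: 3 + A = 6 + 0, so A = 3.
Conserve atomic number: 2 + Z = 3 + 0, so Z = 1.
A = 3 and Z = 1 is ³H — a triton.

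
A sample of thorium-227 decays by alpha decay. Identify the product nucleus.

Alpha decay: mass number changes by -4, atomic number by -2.
A: 227 − 4 = 223; Z: 90 − 2 = 88.
Z = 88 is radium, so the daughter is radium-223.

Ra-223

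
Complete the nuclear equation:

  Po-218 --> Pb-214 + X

alpha particle

Conserve mass number: 218 = 214 + A, so A = 4.
Conserve atomic number: 84 = 82 + Z, so Z = 2.
A = 4 and Z = 2 is He-4 — an alpha particle.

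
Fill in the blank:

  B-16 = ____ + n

Conserve mass number: 16 = A + 1, so A = 15.
Conserve atomic number: 5 = Z + 0, so Z = 5.
Z = 5 is boron, so the species is B-15.

B-15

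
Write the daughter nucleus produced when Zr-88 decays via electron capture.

Y-88

Electron capture: mass number changes by +0, atomic number by -1.
A: 88 = 88; Z: 40 − 1 = 39.
Z = 39 is yttrium, so the daughter is Y-88.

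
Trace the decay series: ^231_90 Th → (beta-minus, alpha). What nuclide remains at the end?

Ac-227

Start: (A, Z) = (231, 90).
After β⁻: (231, 91).
After α: (227, 89).
Z = 89 is actinium.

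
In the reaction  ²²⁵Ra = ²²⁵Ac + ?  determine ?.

Conserve mass number: 225 = 225 + A, so A = 0.
Conserve atomic number: 88 = 89 + Z, so Z = -1.
A = 0 and Z = -1 is e⁻ — a beta-minus particle.

beta-minus particle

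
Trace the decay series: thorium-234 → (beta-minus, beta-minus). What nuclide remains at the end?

U-234

Start: (A, Z) = (234, 90).
After β⁻: (234, 91).
After β⁻: (234, 92).
Z = 92 is uranium.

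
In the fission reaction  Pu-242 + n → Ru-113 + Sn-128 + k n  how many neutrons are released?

2

Conserve mass number: 243 = 113 + 128 + k, so k = 243 − 241 = 2.
Check atomic number: 94 = 44 + 50 + 0 = 94. ✓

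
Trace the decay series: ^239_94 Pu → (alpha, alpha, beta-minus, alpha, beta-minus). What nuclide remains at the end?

Start: (A, Z) = (239, 94).
After α: (235, 92).
After α: (231, 90).
After β⁻: (231, 91).
After α: (227, 89).
After β⁻: (227, 90).
Z = 90 is thorium.

Th-227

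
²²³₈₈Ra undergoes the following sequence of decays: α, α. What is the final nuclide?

Po-215

Start: (A, Z) = (223, 88).
After α: (219, 86).
After α: (215, 84).
Z = 84 is polonium.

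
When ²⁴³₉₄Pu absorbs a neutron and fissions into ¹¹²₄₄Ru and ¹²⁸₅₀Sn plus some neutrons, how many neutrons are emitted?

4

Conserve mass number: 244 = 112 + 128 + k, so k = 244 − 240 = 4.
Check atomic number: 94 = 44 + 50 + 0 = 94. ✓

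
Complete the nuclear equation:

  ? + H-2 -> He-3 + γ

proton

Conserve mass number: A + 2 = 3 + 0, so A = 1.
Conserve atomic number: Z + 1 = 2 + 0, so Z = 1.
A = 1 and Z = 1 is H-1 — a proton.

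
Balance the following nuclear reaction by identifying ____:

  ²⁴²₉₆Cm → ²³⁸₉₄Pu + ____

alpha particle

Conserve mass number: 242 = 238 + A, so A = 4.
Conserve atomic number: 96 = 94 + Z, so Z = 2.
A = 4 and Z = 2 is ⁴₂He — an alpha particle.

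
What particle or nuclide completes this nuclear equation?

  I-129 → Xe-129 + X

beta-minus particle

Conserve mass number: 129 = 129 + A, so A = 0.
Conserve atomic number: 53 = 54 + Z, so Z = -1.
A = 0 and Z = -1 is e⁻ — a beta-minus particle.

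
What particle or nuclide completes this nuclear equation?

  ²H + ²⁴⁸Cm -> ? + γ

Conserve mass number: 2 + 248 = A + 0, so A = 250.
Conserve atomic number: 1 + 96 = Z + 0, so Z = 97.
Z = 97 is berkelium, so the species is ²⁵⁰Bk.

Bk-250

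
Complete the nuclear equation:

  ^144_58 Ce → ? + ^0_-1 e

Pr-144

Conserve mass number: 144 = A + 0, so A = 144.
Conserve atomic number: 58 = Z − 1, so Z = 59.
Z = 59 is praseodymium, so the species is ^144_59 Pr.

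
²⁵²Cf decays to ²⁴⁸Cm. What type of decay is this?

ΔA = 248 − 252 = -4; ΔZ = 96 − 98 = -2.
A drops by 4 and Z drops by 2 — the signature of alpha emission.

alpha decay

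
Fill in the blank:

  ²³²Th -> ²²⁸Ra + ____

Conserve mass number: 232 = 228 + A, so A = 4.
Conserve atomic number: 90 = 88 + Z, so Z = 2.
A = 4 and Z = 2 is ⁴He — an alpha particle.

alpha particle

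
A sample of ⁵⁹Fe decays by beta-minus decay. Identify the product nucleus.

Beta-minus decay: mass number changes by +0, atomic number by +1.
A: 59 = 59; Z: 26 + 1 = 27.
Z = 27 is cobalt, so the daughter is ⁵⁹Co.

Co-59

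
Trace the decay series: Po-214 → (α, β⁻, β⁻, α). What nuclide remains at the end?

Pb-206

Start: (A, Z) = (214, 84).
After α: (210, 82).
After β⁻: (210, 83).
After β⁻: (210, 84).
After α: (206, 82).
Z = 82 is lead.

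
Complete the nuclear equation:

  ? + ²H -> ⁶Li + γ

Conserve mass number: A + 2 = 6 + 0, so A = 4.
Conserve atomic number: Z + 1 = 3 + 0, so Z = 2.
A = 4 and Z = 2 is ⁴He — an alpha particle.

alpha particle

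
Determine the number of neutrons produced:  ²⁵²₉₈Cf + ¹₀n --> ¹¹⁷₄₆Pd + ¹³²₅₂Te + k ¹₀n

Conserve mass number: 253 = 117 + 132 + k, so k = 253 − 249 = 4.
Check atomic number: 98 = 46 + 52 + 0 = 98. ✓

4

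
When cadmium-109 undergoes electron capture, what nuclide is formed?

Electron capture: mass number changes by +0, atomic number by -1.
A: 109 = 109; Z: 48 − 1 = 47.
Z = 47 is silver, so the daughter is silver-109.

Ag-109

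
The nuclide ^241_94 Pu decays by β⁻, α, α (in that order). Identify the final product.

Pa-233

Start: (A, Z) = (241, 94).
After β⁻: (241, 95).
After α: (237, 93).
After α: (233, 91).
Z = 91 is protactinium.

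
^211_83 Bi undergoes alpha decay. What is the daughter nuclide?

Alpha decay: mass number changes by -4, atomic number by -2.
A: 211 − 4 = 207; Z: 83 − 2 = 81.
Z = 81 is thallium, so the daughter is ^207_81 Tl.

Tl-207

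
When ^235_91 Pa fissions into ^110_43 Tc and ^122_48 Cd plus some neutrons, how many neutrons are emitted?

Conserve mass number: 235 = 110 + 122 + k, so k = 235 − 232 = 3.
Check atomic number: 91 = 43 + 48 + 0 = 91. ✓

3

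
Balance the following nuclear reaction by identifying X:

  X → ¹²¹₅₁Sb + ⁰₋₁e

Sn-121

Conserve mass number: A = 121 + 0, so A = 121.
Conserve atomic number: Z = 51 − 1, so Z = 50.
Z = 50 is tin, so the species is ¹²¹₅₀Sn.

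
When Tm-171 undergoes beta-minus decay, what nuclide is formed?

Yb-171

Beta-minus decay: mass number changes by +0, atomic number by +1.
A: 171 = 171; Z: 69 + 1 = 70.
Z = 70 is ytterbium, so the daughter is Yb-171.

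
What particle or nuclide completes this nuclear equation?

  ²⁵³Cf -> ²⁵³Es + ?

Conserve mass number: 253 = 253 + A, so A = 0.
Conserve atomic number: 98 = 99 + Z, so Z = -1.
A = 0 and Z = -1 is e⁻ — a beta-minus particle.

beta-minus particle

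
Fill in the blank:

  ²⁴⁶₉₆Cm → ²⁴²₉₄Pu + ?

Conserve mass number: 246 = 242 + A, so A = 4.
Conserve atomic number: 96 = 94 + Z, so Z = 2.
A = 4 and Z = 2 is ⁴₂He — an alpha particle.

alpha particle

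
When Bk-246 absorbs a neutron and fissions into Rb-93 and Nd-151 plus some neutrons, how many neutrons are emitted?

3

Conserve mass number: 247 = 93 + 151 + k, so k = 247 − 244 = 3.
Check atomic number: 97 = 37 + 60 + 0 = 97. ✓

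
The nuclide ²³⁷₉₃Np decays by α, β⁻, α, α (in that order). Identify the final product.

Ra-225

Start: (A, Z) = (237, 93).
After α: (233, 91).
After β⁻: (233, 92).
After α: (229, 90).
After α: (225, 88).
Z = 88 is radium.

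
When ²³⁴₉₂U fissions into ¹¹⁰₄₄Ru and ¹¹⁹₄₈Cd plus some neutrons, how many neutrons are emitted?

5

Conserve mass number: 234 = 110 + 119 + k, so k = 234 − 229 = 5.
Check atomic number: 92 = 44 + 48 + 0 = 92. ✓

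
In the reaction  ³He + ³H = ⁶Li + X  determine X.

gamma ray

Conserve mass number: 3 + 3 = 6 + A, so A = 0.
Conserve atomic number: 2 + 1 = 3 + Z, so Z = 0.
A = 0 and Z = 0 is γ — a gamma ray.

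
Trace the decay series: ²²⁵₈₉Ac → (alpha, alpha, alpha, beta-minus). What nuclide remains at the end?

Start: (A, Z) = (225, 89).
After α: (221, 87).
After α: (217, 85).
After α: (213, 83).
After β⁻: (213, 84).
Z = 84 is polonium.

Po-213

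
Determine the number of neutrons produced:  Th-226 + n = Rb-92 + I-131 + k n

4

Conserve mass number: 227 = 92 + 131 + k, so k = 227 − 223 = 4.
Check atomic number: 90 = 37 + 53 + 0 = 90. ✓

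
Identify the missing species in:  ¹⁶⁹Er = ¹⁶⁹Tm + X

Conserve mass number: 169 = 169 + A, so A = 0.
Conserve atomic number: 68 = 69 + Z, so Z = -1.
A = 0 and Z = -1 is e⁻ — a beta-minus particle.

beta-minus particle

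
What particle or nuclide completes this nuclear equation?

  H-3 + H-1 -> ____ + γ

Conserve mass number: 3 + 1 = A + 0, so A = 4.
Conserve atomic number: 1 + 1 = Z + 0, so Z = 2.
A = 4 and Z = 2 is He-4 — an alpha particle.

He-4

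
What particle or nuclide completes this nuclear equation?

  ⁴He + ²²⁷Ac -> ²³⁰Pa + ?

Conserve mass number: 4 + 227 = 230 + A, so A = 1.
Conserve atomic number: 2 + 89 = 91 + Z, so Z = 0.
A = 1 and Z = 0 is ¹n — a neutron.

neutron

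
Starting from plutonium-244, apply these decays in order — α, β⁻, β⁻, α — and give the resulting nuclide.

Start: (A, Z) = (244, 94).
After α: (240, 92).
After β⁻: (240, 93).
After β⁻: (240, 94).
After α: (236, 92).
Z = 92 is uranium.

U-236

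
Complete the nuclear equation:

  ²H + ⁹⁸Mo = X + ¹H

Conserve mass number: 2 + 98 = A + 1, so A = 99.
Conserve atomic number: 1 + 42 = Z + 1, so Z = 42.
Z = 42 is molybdenum, so the species is ⁹⁹Mo.

Mo-99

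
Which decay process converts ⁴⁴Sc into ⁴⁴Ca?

ΔA = 44 − 44 = 0; ΔZ = 20 − 21 = -1.
A is unchanged and Z drops by 1 — a proton has become a neutron (β⁺ emission or electron capture).

beta-plus decay or electron capture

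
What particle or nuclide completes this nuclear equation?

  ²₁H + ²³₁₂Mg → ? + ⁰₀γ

Conserve mass number: 2 + 23 = A + 0, so A = 25.
Conserve atomic number: 1 + 12 = Z + 0, so Z = 13.
Z = 13 is aluminium, so the species is ²⁵₁₃Al.

Al-25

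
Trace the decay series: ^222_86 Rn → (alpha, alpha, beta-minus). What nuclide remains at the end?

Bi-214

Start: (A, Z) = (222, 86).
After α: (218, 84).
After α: (214, 82).
After β⁻: (214, 83).
Z = 83 is bismuth.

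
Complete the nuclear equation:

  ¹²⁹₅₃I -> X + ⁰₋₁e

Xe-129

Conserve mass number: 129 = A + 0, so A = 129.
Conserve atomic number: 53 = Z − 1, so Z = 54.
Z = 54 is xenon, so the species is ¹²⁹₅₄Xe.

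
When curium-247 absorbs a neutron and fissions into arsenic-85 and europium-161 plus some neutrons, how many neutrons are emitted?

2

Conserve mass number: 248 = 85 + 161 + k, so k = 248 − 246 = 2.
Check atomic number: 96 = 33 + 63 + 0 = 96. ✓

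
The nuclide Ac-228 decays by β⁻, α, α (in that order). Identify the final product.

Start: (A, Z) = (228, 89).
After β⁻: (228, 90).
After α: (224, 88).
After α: (220, 86).
Z = 86 is radon.

Rn-220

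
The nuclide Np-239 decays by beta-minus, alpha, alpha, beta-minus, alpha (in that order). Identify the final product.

Start: (A, Z) = (239, 93).
After β⁻: (239, 94).
After α: (235, 92).
After α: (231, 90).
After β⁻: (231, 91).
After α: (227, 89).
Z = 89 is actinium.

Ac-227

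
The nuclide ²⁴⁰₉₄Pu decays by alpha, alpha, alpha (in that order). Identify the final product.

Ra-228

Start: (A, Z) = (240, 94).
After α: (236, 92).
After α: (232, 90).
After α: (228, 88).
Z = 88 is radium.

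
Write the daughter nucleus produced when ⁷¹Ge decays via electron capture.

Electron capture: mass number changes by +0, atomic number by -1.
A: 71 = 71; Z: 32 − 1 = 31.
Z = 31 is gallium, so the daughter is ⁷¹Ga.

Ga-71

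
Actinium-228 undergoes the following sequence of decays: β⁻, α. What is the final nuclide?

Ra-224

Start: (A, Z) = (228, 89).
After β⁻: (228, 90).
After α: (224, 88).
Z = 88 is radium.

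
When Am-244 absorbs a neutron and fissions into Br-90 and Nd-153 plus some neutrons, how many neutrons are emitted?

2

Conserve mass number: 245 = 90 + 153 + k, so k = 245 − 243 = 2.
Check atomic number: 95 = 35 + 60 + 0 = 95. ✓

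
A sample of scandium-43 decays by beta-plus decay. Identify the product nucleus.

Ca-43

Beta-plus decay: mass number changes by +0, atomic number by -1.
A: 43 = 43; Z: 21 − 1 = 20.
Z = 20 is calcium, so the daughter is calcium-43.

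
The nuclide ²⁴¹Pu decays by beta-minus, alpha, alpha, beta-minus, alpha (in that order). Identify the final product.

Th-229

Start: (A, Z) = (241, 94).
After β⁻: (241, 95).
After α: (237, 93).
After α: (233, 91).
After β⁻: (233, 92).
After α: (229, 90).
Z = 90 is thorium.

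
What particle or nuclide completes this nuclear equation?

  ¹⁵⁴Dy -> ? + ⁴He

Conserve mass number: 154 = A + 4, so A = 150.
Conserve atomic number: 66 = Z + 2, so Z = 64.
Z = 64 is gadolinium, so the species is ¹⁵⁰Gd.

Gd-150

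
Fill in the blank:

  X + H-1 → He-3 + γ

Conserve mass number: A + 1 = 3 + 0, so A = 2.
Conserve atomic number: Z + 1 = 2 + 0, so Z = 1.
A = 2 and Z = 1 is H-2 — a deuteron.

deuteron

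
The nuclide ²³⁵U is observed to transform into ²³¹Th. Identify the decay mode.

alpha decay

ΔA = 231 − 235 = -4; ΔZ = 90 − 92 = -2.
A drops by 4 and Z drops by 2 — the signature of alpha emission.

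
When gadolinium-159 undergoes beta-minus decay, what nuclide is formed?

Beta-minus decay: mass number changes by +0, atomic number by +1.
A: 159 = 159; Z: 64 + 1 = 65.
Z = 65 is terbium, so the daughter is terbium-159.

Tb-159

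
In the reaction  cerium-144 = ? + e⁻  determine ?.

Conserve mass number: 144 = A + 0, so A = 144.
Conserve atomic number: 58 = Z − 1, so Z = 59.
Z = 59 is praseodymium, so the species is praseodymium-144.

Pr-144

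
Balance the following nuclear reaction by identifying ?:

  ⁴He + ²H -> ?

Li-6

Conserve mass number: 4 + 2 = A, so A = 6.
Conserve atomic number: 2 + 1 = Z, so Z = 3.
Z = 3 is lithium, so the species is ⁶Li.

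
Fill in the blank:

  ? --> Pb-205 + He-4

Po-209

Conserve mass number: A = 205 + 4, so A = 209.
Conserve atomic number: Z = 82 + 2, so Z = 84.
Z = 84 is polonium, so the species is Po-209.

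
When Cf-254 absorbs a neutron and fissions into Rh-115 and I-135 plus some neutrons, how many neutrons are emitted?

5

Conserve mass number: 255 = 115 + 135 + k, so k = 255 − 250 = 5.
Check atomic number: 98 = 45 + 53 + 0 = 98. ✓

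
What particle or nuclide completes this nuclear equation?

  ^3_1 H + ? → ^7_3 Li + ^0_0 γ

alpha particle

Conserve mass number: 3 + A = 7 + 0, so A = 4.
Conserve atomic number: 1 + Z = 3 + 0, so Z = 2.
A = 4 and Z = 2 is ^4_2 He — an alpha particle.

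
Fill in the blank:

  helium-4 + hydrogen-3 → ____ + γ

Conserve mass number: 4 + 3 = A + 0, so A = 7.
Conserve atomic number: 2 + 1 = Z + 0, so Z = 3.
Z = 3 is lithium, so the species is lithium-7.

Li-7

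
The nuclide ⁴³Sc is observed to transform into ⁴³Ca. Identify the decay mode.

ΔA = 43 − 43 = 0; ΔZ = 20 − 21 = -1.
A is unchanged and Z drops by 1 — a proton has become a neutron (β⁺ emission or electron capture).

beta-plus decay or electron capture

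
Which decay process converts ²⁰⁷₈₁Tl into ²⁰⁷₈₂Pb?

beta-minus decay

ΔA = 207 − 207 = 0; ΔZ = 82 − 81 = +1.
A is unchanged and Z rises by 1 — a neutron has become a proton (β⁻ decay).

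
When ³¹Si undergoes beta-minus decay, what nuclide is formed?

Beta-minus decay: mass number changes by +0, atomic number by +1.
A: 31 = 31; Z: 14 + 1 = 15.
Z = 15 is phosphorus, so the daughter is ³¹P.

P-31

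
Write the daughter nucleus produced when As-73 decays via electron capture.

Ge-73

Electron capture: mass number changes by +0, atomic number by -1.
A: 73 = 73; Z: 33 − 1 = 32.
Z = 32 is germanium, so the daughter is Ge-73.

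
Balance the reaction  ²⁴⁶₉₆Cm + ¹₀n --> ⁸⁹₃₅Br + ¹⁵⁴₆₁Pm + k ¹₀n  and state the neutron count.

4

Conserve mass number: 247 = 89 + 154 + k, so k = 247 − 243 = 4.
Check atomic number: 96 = 35 + 61 + 0 = 96. ✓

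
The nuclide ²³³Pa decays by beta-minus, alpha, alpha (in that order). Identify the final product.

Ra-225

Start: (A, Z) = (233, 91).
After β⁻: (233, 92).
After α: (229, 90).
After α: (225, 88).
Z = 88 is radium.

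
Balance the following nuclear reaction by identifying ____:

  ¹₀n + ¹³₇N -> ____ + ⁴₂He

B-10

Conserve mass number: 1 + 13 = A + 4, so A = 10.
Conserve atomic number: 0 + 7 = Z + 2, so Z = 5.
Z = 5 is boron, so the species is ¹⁰₅B.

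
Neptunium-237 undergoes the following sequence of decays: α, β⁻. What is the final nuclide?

U-233

Start: (A, Z) = (237, 93).
After α: (233, 91).
After β⁻: (233, 92).
Z = 92 is uranium.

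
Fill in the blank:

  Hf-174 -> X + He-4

Conserve mass number: 174 = A + 4, so A = 170.
Conserve atomic number: 72 = Z + 2, so Z = 70.
Z = 70 is ytterbium, so the species is Yb-170.

Yb-170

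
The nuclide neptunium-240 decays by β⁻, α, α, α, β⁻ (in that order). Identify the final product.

Start: (A, Z) = (240, 93).
After β⁻: (240, 94).
After α: (236, 92).
After α: (232, 90).
After α: (228, 88).
After β⁻: (228, 89).
Z = 89 is actinium.

Ac-228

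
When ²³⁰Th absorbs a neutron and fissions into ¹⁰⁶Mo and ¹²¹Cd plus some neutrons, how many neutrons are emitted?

4

Conserve mass number: 231 = 106 + 121 + k, so k = 231 − 227 = 4.
Check atomic number: 90 = 42 + 48 + 0 = 90. ✓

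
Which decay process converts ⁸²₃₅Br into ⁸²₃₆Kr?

ΔA = 82 − 82 = 0; ΔZ = 36 − 35 = +1.
A is unchanged and Z rises by 1 — a neutron has become a proton (β⁻ decay).

beta-minus decay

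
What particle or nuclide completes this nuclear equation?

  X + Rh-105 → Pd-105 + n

proton

Conserve mass number: A + 105 = 105 + 1, so A = 1.
Conserve atomic number: Z + 45 = 46 + 0, so Z = 1.
A = 1 and Z = 1 is H-1 — a proton.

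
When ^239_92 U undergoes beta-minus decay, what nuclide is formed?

Beta-minus decay: mass number changes by +0, atomic number by +1.
A: 239 = 239; Z: 92 + 1 = 93.
Z = 93 is neptunium, so the daughter is ^239_93 Np.

Np-239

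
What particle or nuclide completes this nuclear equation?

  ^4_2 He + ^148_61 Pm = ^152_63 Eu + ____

Conserve mass number: 4 + 148 = 152 + A, so A = 0.
Conserve atomic number: 2 + 61 = 63 + Z, so Z = 0.
A = 0 and Z = 0 is ^0_0 γ — a gamma ray.

gamma ray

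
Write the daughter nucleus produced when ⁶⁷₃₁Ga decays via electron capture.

Zn-67

Electron capture: mass number changes by +0, atomic number by -1.
A: 67 = 67; Z: 31 − 1 = 30.
Z = 30 is zinc, so the daughter is ⁶⁷₃₀Zn.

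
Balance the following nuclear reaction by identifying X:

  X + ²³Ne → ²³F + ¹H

Conserve mass number: A + 23 = 23 + 1, so A = 1.
Conserve atomic number: Z + 10 = 9 + 1, so Z = 0.
A = 1 and Z = 0 is ¹n — a neutron.

neutron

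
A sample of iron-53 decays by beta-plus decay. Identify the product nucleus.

Beta-plus decay: mass number changes by +0, atomic number by -1.
A: 53 = 53; Z: 26 − 1 = 25.
Z = 25 is manganese, so the daughter is manganese-53.

Mn-53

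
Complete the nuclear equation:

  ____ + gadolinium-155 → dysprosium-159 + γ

Conserve mass number: A + 155 = 159 + 0, so A = 4.
Conserve atomic number: Z + 64 = 66 + 0, so Z = 2.
A = 4 and Z = 2 is helium-4 — an alpha particle.

alpha particle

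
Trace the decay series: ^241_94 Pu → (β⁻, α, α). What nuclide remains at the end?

Pa-233

Start: (A, Z) = (241, 94).
After β⁻: (241, 95).
After α: (237, 93).
After α: (233, 91).
Z = 91 is protactinium.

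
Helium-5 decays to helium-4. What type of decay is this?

ΔA = 4 − 5 = -1; ΔZ = 2 − 2 = +0.
A drops by 1 with Z unchanged — a neutron was emitted.

neutron emission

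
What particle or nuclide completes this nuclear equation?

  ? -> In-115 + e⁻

Conserve mass number: A = 115 + 0, so A = 115.
Conserve atomic number: Z = 49 − 1, so Z = 48.
Z = 48 is cadmium, so the species is Cd-115.

Cd-115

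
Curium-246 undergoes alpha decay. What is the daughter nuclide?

Alpha decay: mass number changes by -4, atomic number by -2.
A: 246 − 4 = 242; Z: 96 − 2 = 94.
Z = 94 is plutonium, so the daughter is plutonium-242.

Pu-242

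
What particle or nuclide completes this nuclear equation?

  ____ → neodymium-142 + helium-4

Sm-146

Conserve mass number: A = 142 + 4, so A = 146.
Conserve atomic number: Z = 60 + 2, so Z = 62.
Z = 62 is samarium, so the species is samarium-146.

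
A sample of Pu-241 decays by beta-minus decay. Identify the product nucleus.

Am-241

Beta-minus decay: mass number changes by +0, atomic number by +1.
A: 241 = 241; Z: 94 + 1 = 95.
Z = 95 is americium, so the daughter is Am-241.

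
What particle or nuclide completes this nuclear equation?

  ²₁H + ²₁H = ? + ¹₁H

Conserve mass number: 2 + 2 = A + 1, so A = 3.
Conserve atomic number: 1 + 1 = Z + 1, so Z = 1.
A = 3 and Z = 1 is ³₁H — a triton.

H-3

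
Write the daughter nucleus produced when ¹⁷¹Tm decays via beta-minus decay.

Beta-minus decay: mass number changes by +0, atomic number by +1.
A: 171 = 171; Z: 69 + 1 = 70.
Z = 70 is ytterbium, so the daughter is ¹⁷¹Yb.

Yb-171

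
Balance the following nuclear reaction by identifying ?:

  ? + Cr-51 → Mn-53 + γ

deuteron

Conserve mass number: A + 51 = 53 + 0, so A = 2.
Conserve atomic number: Z + 24 = 25 + 0, so Z = 1.
A = 2 and Z = 1 is H-2 — a deuteron.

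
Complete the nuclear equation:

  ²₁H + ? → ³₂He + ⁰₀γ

proton

Conserve mass number: 2 + A = 3 + 0, so A = 1.
Conserve atomic number: 1 + Z = 2 + 0, so Z = 1.
A = 1 and Z = 1 is ¹₁H — a proton.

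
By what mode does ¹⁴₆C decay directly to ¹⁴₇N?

ΔA = 14 − 14 = 0; ΔZ = 7 − 6 = +1.
A is unchanged and Z rises by 1 — a neutron has become a proton (β⁻ decay).

beta-minus decay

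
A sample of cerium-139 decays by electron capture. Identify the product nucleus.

Electron capture: mass number changes by +0, atomic number by -1.
A: 139 = 139; Z: 58 − 1 = 57.
Z = 57 is lanthanum, so the daughter is lanthanum-139.

La-139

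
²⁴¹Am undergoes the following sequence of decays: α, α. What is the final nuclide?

Pa-233

Start: (A, Z) = (241, 95).
After α: (237, 93).
After α: (233, 91).
Z = 91 is protactinium.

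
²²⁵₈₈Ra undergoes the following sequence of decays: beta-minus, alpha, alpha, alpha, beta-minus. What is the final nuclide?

Po-213

Start: (A, Z) = (225, 88).
After β⁻: (225, 89).
After α: (221, 87).
After α: (217, 85).
After α: (213, 83).
After β⁻: (213, 84).
Z = 84 is polonium.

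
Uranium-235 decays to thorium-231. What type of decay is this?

alpha decay

ΔA = 231 − 235 = -4; ΔZ = 90 − 92 = -2.
A drops by 4 and Z drops by 2 — the signature of alpha emission.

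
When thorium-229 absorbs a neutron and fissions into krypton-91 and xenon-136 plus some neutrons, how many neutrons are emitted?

3

Conserve mass number: 230 = 91 + 136 + k, so k = 230 − 227 = 3.
Check atomic number: 90 = 36 + 54 + 0 = 90. ✓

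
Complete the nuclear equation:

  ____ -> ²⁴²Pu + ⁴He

Conserve mass number: A = 242 + 4, so A = 246.
Conserve atomic number: Z = 94 + 2, so Z = 96.
Z = 96 is curium, so the species is ²⁴⁶Cm.

Cm-246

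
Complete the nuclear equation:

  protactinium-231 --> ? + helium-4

Ac-227

Conserve mass number: 231 = A + 4, so A = 227.
Conserve atomic number: 91 = Z + 2, so Z = 89.
Z = 89 is actinium, so the species is actinium-227.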